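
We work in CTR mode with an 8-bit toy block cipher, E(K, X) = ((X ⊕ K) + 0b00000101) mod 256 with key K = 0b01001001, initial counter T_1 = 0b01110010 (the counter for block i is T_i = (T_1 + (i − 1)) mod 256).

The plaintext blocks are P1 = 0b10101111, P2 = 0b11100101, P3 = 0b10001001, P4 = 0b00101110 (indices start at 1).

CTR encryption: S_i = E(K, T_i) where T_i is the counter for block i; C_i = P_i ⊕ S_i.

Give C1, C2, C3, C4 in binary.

C1 = 0b11101111, C2 = 0b11011010, C3 = 0b11001011, C4 = 0b01101111

C1: T = 0b01110010, S = E(K, T) = 0b01000000; 0b10101111 ⊕ 0b01000000 = 0b11101111.
C2: T = 0b01110011, S = E(K, T) = 0b00111111; 0b11100101 ⊕ 0b00111111 = 0b11011010.
C3: T = 0b01110100, S = E(K, T) = 0b01000010; 0b10001001 ⊕ 0b01000010 = 0b11001011.
C4: T = 0b01110101, S = E(K, T) = 0b01000001; 0b00101110 ⊕ 0b01000001 = 0b01101111.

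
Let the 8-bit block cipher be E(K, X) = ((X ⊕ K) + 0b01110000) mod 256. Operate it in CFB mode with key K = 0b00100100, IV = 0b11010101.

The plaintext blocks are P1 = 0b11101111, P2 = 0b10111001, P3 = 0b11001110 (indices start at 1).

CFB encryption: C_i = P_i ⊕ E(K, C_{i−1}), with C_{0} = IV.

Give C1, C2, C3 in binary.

C1: E(K, 0b11010101) = 0b01100001; 0b11101111 ⊕ 0b01100001 = 0b10001110.
C2: E(K, 0b10001110) = 0b00011010; 0b10111001 ⊕ 0b00011010 = 0b10100011.
C3: E(K, 0b10100011) = 0b11110111; 0b11001110 ⊕ 0b11110111 = 0b00111001.

C1 = 0b10001110, C2 = 0b10100011, C3 = 0b00111001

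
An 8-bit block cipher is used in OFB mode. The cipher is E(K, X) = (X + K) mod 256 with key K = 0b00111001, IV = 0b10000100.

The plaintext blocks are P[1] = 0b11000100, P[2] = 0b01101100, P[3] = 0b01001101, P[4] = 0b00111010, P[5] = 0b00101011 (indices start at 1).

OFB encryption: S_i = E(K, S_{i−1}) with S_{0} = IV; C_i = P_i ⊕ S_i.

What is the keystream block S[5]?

0b10100001

C[1]: S = E(K, 0b10000100) = 0b10111101; 0b11000100 ⊕ 0b10111101 = 0b01111001.
C[2]: S = E(K, 0b10111101) = 0b11110110; 0b01101100 ⊕ 0b11110110 = 0b10011010.
C[3]: S = E(K, 0b11110110) = 0b00101111; 0b01001101 ⊕ 0b00101111 = 0b01100010.
C[4]: S = E(K, 0b00101111) = 0b01101000; 0b00111010 ⊕ 0b01101000 = 0b01010010.
C[5]: S = E(K, 0b01101000) = 0b10100001; 0b00101011 ⊕ 0b10100001 = 0b10001010.
So S[5] = 0b10100001.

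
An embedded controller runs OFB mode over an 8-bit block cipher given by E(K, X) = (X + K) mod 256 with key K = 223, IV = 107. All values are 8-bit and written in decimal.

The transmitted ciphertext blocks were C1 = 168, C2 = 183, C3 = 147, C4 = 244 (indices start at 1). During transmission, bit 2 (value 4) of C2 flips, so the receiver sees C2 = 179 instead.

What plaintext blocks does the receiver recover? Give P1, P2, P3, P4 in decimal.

OFB decryption: S_i = E(K, S_{i−1}) with S_{0} = IV; P_i = C_i ⊕ S_i.
Only C2 changed, to 179. In OFB, a change in C_i flips the same bit in P_i only; the keystream is unaffected. Decrypting the received ciphertext:
P1: S = E(K, 107) = 74; 168 ⊕ 74 = 226.
P2: S = E(K, 74) = 41; 179 ⊕ 41 = 154.
P3: S = E(K, 41) = 8; 147 ⊕ 8 = 155.
P4: S = E(K, 8) = 231; 244 ⊕ 231 = 19.
Blocks that differ from the original plaintext: P2.

P1 = 226, P2 = 154, P3 = 155, P4 = 19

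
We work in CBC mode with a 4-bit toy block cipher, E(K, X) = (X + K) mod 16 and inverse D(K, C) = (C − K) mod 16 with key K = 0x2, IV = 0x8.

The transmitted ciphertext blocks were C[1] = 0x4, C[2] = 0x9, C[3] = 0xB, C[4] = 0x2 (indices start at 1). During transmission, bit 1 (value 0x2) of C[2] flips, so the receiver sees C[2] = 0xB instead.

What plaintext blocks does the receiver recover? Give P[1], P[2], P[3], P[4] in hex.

CBC decryption: P_i = D(K, C_i) ⊕ C_{i−1}, with C_{0} = IV.
Only C[2] changed, to 0xB. In CBC, a change in C_i garbles P_i and flips the same bit in P_{i+1}. Decrypting the received ciphertext:
P[1]: D(K, 0x4) = 0x2; 0x2 ⊕ 0x8 = 0xA.
P[2]: D(K, 0xB) = 0x9; 0x9 ⊕ 0x4 = 0xD.
P[3]: D(K, 0xB) = 0x9; 0x9 ⊕ 0xB = 0x2.
P[4]: D(K, 0x2) = 0x0; 0x0 ⊕ 0xB = 0xB.
Blocks that differ from the original plaintext: P[2], P[3].

P[1] = 0xA, P[2] = 0xD, P[3] = 0x2, P[4] = 0xB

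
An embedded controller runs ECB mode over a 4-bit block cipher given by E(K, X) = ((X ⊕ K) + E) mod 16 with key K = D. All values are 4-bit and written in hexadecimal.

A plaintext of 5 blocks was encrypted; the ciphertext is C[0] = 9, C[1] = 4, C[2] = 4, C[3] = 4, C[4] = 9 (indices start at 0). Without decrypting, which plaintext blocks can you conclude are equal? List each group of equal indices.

P[0] = P[4]; P[1] = P[2] = P[3]

ECB encrypts each block independently with the same key, so equal ciphertext blocks imply equal plaintext blocks.
C[0] = C[4] = 9, so P[0] = P[4].
C[1] = C[2] = C[3] = 4, so P[1] = P[2] = P[3].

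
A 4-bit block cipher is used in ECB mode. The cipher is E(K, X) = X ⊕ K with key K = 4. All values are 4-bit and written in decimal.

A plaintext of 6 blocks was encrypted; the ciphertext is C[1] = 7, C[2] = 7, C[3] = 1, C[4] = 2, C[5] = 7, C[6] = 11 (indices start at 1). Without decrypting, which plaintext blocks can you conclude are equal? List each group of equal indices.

ECB encrypts each block independently with the same key, so equal ciphertext blocks imply equal plaintext blocks.
C[1] = C[2] = C[5] = 7, so P[1] = P[2] = P[5].

P[1] = P[2] = P[5]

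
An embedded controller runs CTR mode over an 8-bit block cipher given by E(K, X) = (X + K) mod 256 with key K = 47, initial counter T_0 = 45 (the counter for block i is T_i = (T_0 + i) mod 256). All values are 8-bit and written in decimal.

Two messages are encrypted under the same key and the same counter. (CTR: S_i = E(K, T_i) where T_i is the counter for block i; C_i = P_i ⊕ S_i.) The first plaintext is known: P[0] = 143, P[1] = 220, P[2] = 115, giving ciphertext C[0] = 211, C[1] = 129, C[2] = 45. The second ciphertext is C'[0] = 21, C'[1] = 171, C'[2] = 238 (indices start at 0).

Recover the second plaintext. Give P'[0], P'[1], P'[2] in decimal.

In CTR with a reused counter, both messages share the same keystream S_i, so C_i ⊕ C'_i = P_i ⊕ P'_i and thus P'_i = P_i ⊕ C_i ⊕ C'_i.
P'[0]: 143 ⊕ 211 ⊕ 21 = 73.
P'[1]: 220 ⊕ 129 ⊕ 171 = 246.
P'[2]: 115 ⊕ 45 ⊕ 238 = 176.

P'[0] = 73, P'[1] = 246, P'[2] = 176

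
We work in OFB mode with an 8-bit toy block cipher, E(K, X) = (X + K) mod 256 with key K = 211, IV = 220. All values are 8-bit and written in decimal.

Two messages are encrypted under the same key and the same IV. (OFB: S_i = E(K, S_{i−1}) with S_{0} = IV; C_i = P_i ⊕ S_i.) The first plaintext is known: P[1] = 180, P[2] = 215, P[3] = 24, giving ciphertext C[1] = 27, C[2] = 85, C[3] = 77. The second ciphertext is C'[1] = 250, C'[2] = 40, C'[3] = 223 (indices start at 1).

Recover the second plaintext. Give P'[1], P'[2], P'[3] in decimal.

P'[1] = 85, P'[2] = 170, P'[3] = 138

In OFB with a reused IV, both messages share the same keystream S_i, so C_i ⊕ C'_i = P_i ⊕ P'_i and thus P'_i = P_i ⊕ C_i ⊕ C'_i.
P'[1]: 180 ⊕ 27 ⊕ 250 = 85.
P'[2]: 215 ⊕ 85 ⊕ 40 = 170.
P'[3]: 24 ⊕ 77 ⊕ 223 = 138.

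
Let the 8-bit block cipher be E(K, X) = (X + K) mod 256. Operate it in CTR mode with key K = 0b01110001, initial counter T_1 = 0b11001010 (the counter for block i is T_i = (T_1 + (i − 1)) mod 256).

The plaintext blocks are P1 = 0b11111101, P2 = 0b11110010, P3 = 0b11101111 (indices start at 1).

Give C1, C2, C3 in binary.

CTR encryption: S_i = E(K, T_i) where T_i is the counter for block i; C_i = P_i ⊕ S_i.
C1: T = 0b11001010, S = E(K, T) = 0b00111011; 0b11111101 ⊕ 0b00111011 = 0b11000110.
C2: T = 0b11001011, S = E(K, T) = 0b00111100; 0b11110010 ⊕ 0b00111100 = 0b11001110.
C3: T = 0b11001100, S = E(K, T) = 0b00111101; 0b11101111 ⊕ 0b00111101 = 0b11010010.

C1 = 0b11000110, C2 = 0b11001110, C3 = 0b11010010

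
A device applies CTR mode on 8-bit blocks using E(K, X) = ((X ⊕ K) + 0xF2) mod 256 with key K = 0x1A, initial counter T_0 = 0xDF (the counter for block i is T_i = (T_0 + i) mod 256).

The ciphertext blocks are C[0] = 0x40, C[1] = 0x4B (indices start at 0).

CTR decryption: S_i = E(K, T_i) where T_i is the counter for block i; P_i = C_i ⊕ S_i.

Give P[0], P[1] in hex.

P[0] = 0xF7, P[1] = 0xA7

P[0]: T = 0xDF, S = E(K, T) = 0xB7; 0x40 ⊕ 0xB7 = 0xF7.
P[1]: T = 0xE0, S = E(K, T) = 0xEC; 0x4B ⊕ 0xEC = 0xA7.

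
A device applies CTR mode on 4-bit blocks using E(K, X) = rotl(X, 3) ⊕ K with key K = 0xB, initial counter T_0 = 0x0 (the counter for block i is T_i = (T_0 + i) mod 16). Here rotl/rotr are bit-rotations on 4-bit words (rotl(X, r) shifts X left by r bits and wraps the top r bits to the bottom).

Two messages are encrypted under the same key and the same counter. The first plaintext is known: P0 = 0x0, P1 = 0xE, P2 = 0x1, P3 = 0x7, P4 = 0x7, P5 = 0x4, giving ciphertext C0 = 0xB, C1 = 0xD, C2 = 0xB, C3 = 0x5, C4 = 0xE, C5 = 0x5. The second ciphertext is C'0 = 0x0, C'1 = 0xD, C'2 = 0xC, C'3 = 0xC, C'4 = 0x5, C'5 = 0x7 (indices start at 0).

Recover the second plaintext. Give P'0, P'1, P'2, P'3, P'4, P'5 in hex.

In CTR with a reused counter, both messages share the same keystream S_i, so C_i ⊕ C'_i = P_i ⊕ P'_i and thus P'_i = P_i ⊕ C_i ⊕ C'_i.
P'0: 0x0 ⊕ 0xB ⊕ 0x0 = 0xB.
P'1: 0xE ⊕ 0xD ⊕ 0xD = 0xE.
P'2: 0x1 ⊕ 0xB ⊕ 0xC = 0x6.
P'3: 0x7 ⊕ 0x5 ⊕ 0xC = 0xE.
P'4: 0x7 ⊕ 0xE ⊕ 0x5 = 0xC.
P'5: 0x4 ⊕ 0x5 ⊕ 0x7 = 0x6.

P'0 = 0xB, P'1 = 0xE, P'2 = 0x6, P'3 = 0xE, P'4 = 0xC, P'5 = 0x6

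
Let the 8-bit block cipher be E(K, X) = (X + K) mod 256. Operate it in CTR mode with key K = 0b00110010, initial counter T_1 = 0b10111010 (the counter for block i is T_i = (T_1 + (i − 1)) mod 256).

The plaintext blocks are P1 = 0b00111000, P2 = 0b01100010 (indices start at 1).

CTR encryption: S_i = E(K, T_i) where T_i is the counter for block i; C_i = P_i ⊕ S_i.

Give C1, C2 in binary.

C1: T = 0b10111010, S = E(K, T) = 0b11101100; 0b00111000 ⊕ 0b11101100 = 0b11010100.
C2: T = 0b10111011, S = E(K, T) = 0b11101101; 0b01100010 ⊕ 0b11101101 = 0b10001111.

C1 = 0b11010100, C2 = 0b10001111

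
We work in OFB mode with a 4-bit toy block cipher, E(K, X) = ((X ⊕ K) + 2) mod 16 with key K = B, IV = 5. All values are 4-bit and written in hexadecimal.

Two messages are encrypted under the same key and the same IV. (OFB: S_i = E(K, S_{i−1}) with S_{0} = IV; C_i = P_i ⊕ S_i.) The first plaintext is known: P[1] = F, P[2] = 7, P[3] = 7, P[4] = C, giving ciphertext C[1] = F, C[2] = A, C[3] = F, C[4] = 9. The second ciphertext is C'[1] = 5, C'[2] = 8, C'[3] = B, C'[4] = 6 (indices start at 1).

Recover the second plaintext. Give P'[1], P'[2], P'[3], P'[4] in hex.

P'[1] = 5, P'[2] = 5, P'[3] = 3, P'[4] = 3

In OFB with a reused IV, both messages share the same keystream S_i, so C_i ⊕ C'_i = P_i ⊕ P'_i and thus P'_i = P_i ⊕ C_i ⊕ C'_i.
P'[1]: F ⊕ F ⊕ 5 = 5.
P'[2]: 7 ⊕ A ⊕ 8 = 5.
P'[3]: 7 ⊕ F ⊕ B = 3.
P'[4]: C ⊕ 9 ⊕ 6 = 3.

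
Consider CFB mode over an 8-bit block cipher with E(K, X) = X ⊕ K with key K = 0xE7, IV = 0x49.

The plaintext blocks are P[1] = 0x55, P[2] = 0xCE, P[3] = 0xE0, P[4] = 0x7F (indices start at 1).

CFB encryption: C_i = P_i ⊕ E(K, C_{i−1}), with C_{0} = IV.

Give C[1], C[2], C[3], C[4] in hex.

C[1]: E(K, 0x49) = 0xAE; 0x55 ⊕ 0xAE = 0xFB.
C[2]: E(K, 0xFB) = 0x1C; 0xCE ⊕ 0x1C = 0xD2.
C[3]: E(K, 0xD2) = 0x35; 0xE0 ⊕ 0x35 = 0xD5.
C[4]: E(K, 0xD5) = 0x32; 0x7F ⊕ 0x32 = 0x4D.

C[1] = 0xFB, C[2] = 0xD2, C[3] = 0xD5, C[4] = 0x4D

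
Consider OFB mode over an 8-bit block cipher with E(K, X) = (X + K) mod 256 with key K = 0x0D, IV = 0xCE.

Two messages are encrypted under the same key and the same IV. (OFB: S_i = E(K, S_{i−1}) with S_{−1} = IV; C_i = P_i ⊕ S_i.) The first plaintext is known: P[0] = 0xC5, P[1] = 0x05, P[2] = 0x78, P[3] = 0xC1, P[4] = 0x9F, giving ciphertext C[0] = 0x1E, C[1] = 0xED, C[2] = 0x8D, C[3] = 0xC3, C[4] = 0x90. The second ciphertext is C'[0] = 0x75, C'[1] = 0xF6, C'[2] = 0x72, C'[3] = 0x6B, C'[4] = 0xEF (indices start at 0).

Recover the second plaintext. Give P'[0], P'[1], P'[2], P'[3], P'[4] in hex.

In OFB with a reused IV, both messages share the same keystream S_i, so C_i ⊕ C'_i = P_i ⊕ P'_i and thus P'_i = P_i ⊕ C_i ⊕ C'_i.
P'[0]: 0xC5 ⊕ 0x1E ⊕ 0x75 = 0xAE.
P'[1]: 0x05 ⊕ 0xED ⊕ 0xF6 = 0x1E.
P'[2]: 0x78 ⊕ 0x8D ⊕ 0x72 = 0x87.
P'[3]: 0xC1 ⊕ 0xC3 ⊕ 0x6B = 0x69.
P'[4]: 0x9F ⊕ 0x90 ⊕ 0xEF = 0xE0.

P'[0] = 0xAE, P'[1] = 0x1E, P'[2] = 0x87, P'[3] = 0x69, P'[4] = 0xE0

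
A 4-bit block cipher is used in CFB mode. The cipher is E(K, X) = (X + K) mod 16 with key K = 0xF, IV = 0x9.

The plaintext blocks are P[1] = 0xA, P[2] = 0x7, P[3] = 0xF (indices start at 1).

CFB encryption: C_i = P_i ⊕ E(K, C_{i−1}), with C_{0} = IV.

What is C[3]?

C[1]: E(K, 0x9) = 0x8; 0xA ⊕ 0x8 = 0x2.
C[2]: E(K, 0x2) = 0x1; 0x7 ⊕ 0x1 = 0x6.
C[3]: E(K, 0x6) = 0x5; 0xF ⊕ 0x5 = 0xA.

C[3] = 0xA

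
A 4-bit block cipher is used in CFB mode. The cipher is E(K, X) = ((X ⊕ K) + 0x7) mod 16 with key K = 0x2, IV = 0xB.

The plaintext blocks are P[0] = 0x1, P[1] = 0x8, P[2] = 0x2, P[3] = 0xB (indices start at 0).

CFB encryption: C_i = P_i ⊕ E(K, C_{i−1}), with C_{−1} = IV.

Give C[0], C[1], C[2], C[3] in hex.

C[0] = 0x1, C[1] = 0x2, C[2] = 0x5, C[3] = 0x5

C[0]: E(K, 0xB) = 0x0; 0x1 ⊕ 0x0 = 0x1.
C[1]: E(K, 0x1) = 0xA; 0x8 ⊕ 0xA = 0x2.
C[2]: E(K, 0x2) = 0x7; 0x2 ⊕ 0x7 = 0x5.
C[3]: E(K, 0x5) = 0xE; 0xB ⊕ 0xE = 0x5.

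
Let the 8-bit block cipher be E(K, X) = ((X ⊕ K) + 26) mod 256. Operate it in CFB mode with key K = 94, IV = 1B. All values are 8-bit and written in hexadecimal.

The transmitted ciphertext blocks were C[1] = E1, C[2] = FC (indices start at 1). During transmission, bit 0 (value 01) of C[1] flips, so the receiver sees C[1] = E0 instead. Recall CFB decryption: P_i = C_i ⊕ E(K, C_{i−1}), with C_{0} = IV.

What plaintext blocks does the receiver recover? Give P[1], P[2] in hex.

Only C[1] changed, to E0. In CFB, a change in C_i flips the same bit in P_i and garbles P_{i+1}. Decrypting the received ciphertext:
P[1]: E(K, 1B) = B5; E0 ⊕ B5 = 55.
P[2]: E(K, E0) = 9A; FC ⊕ 9A = 66.
Blocks that differ from the original plaintext: P[1], P[2].

P[1] = 55, P[2] = 66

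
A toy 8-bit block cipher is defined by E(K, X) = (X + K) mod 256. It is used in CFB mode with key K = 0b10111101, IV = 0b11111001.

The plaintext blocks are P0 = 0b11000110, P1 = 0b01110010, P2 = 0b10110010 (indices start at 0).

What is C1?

CFB encryption: C_i = P_i ⊕ E(K, C_{i−1}), with C_{−1} = IV.
C0: E(K, 0b11111001) = 0b10110110; 0b11000110 ⊕ 0b10110110 = 0b01110000.
C1: E(K, 0b01110000) = 0b00101101; 0b01110010 ⊕ 0b00101101 = 0b01011111.

C1 = 0b01011111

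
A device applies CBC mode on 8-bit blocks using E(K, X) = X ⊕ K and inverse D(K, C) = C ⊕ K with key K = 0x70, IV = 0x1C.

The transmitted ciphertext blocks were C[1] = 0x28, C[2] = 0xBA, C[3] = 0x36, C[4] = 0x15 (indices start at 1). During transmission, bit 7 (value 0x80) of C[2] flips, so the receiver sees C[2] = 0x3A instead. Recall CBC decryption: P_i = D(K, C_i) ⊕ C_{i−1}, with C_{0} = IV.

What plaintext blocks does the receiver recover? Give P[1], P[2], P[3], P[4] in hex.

Only C[2] changed, to 0x3A. In CBC, a change in C_i garbles P_i and flips the same bit in P_{i+1}. Decrypting the received ciphertext:
P[1]: D(K, 0x28) = 0x58; 0x58 ⊕ 0x1C = 0x44.
P[2]: D(K, 0x3A) = 0x4A; 0x4A ⊕ 0x28 = 0x62.
P[3]: D(K, 0x36) = 0x46; 0x46 ⊕ 0x3A = 0x7C.
P[4]: D(K, 0x15) = 0x65; 0x65 ⊕ 0x36 = 0x53.
Blocks that differ from the original plaintext: P[2], P[3].

P[1] = 0x44, P[2] = 0x62, P[3] = 0x7C, P[4] = 0x53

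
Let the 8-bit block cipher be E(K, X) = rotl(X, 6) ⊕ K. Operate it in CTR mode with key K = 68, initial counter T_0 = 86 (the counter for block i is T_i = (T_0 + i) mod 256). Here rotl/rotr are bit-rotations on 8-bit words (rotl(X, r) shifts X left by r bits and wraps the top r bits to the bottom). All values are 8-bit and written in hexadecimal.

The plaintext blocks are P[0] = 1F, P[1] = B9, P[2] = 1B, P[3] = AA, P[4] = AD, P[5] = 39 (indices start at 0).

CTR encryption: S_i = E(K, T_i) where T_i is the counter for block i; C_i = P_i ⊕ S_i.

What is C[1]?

C[0]: T = 86, S = E(K, T) = C9; 1F ⊕ C9 = D6.
C[1]: T = 87, S = E(K, T) = 89; B9 ⊕ 89 = 30.

C[1] = 30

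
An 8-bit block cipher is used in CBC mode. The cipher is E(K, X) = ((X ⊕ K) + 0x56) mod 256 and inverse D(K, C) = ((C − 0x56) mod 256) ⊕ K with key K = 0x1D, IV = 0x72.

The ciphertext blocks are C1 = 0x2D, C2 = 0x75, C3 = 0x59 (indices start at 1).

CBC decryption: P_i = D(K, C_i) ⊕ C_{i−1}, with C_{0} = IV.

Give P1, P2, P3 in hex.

P1: D(K, 0x2D) = 0xCA; 0xCA ⊕ 0x72 = 0xB8.
P2: D(K, 0x75) = 0x02; 0x02 ⊕ 0x2D = 0x2F.
P3: D(K, 0x59) = 0x1E; 0x1E ⊕ 0x75 = 0x6B.

P1 = 0xB8, P2 = 0x2F, P3 = 0x6B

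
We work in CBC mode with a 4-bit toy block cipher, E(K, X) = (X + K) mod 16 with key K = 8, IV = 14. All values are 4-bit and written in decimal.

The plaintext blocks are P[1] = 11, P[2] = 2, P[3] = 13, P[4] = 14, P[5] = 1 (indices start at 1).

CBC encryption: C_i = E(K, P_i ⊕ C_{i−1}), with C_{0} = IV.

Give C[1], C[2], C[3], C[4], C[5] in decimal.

C[1]: P[1] ⊕ 14 = 5; E(K, 5) = 13.
C[2]: P[2] ⊕ 13 = 15; E(K, 15) = 7.
C[3]: P[3] ⊕ 7 = 10; E(K, 10) = 2.
C[4]: P[4] ⊕ 2 = 12; E(K, 12) = 4.
C[5]: P[5] ⊕ 4 = 5; E(K, 5) = 13.

C[1] = 13, C[2] = 7, C[3] = 2, C[4] = 4, C[5] = 13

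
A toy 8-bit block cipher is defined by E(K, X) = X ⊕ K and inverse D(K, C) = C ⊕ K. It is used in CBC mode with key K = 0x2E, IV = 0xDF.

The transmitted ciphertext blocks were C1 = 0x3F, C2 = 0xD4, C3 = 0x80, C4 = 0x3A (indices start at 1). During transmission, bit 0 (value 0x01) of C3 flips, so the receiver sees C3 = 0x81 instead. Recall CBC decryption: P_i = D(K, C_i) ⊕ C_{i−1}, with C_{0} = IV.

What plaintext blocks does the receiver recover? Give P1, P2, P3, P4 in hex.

Only C3 changed, to 0x81. In CBC, a change in C_i garbles P_i and flips the same bit in P_{i+1}. Decrypting the received ciphertext:
P1: D(K, 0x3F) = 0x11; 0x11 ⊕ 0xDF = 0xCE.
P2: D(K, 0xD4) = 0xFA; 0xFA ⊕ 0x3F = 0xC5.
P3: D(K, 0x81) = 0xAF; 0xAF ⊕ 0xD4 = 0x7B.
P4: D(K, 0x3A) = 0x14; 0x14 ⊕ 0x81 = 0x95.
Blocks that differ from the original plaintext: P3, P4.

P1 = 0xCE, P2 = 0xC5, P3 = 0x7B, P4 = 0x95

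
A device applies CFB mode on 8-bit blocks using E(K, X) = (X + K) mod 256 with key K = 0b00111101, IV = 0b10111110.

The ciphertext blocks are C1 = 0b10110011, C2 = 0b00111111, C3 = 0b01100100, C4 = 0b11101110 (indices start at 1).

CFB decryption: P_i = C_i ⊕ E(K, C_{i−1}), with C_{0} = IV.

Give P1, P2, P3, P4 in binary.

P1: E(K, 0b10111110) = 0b11111011; 0b10110011 ⊕ 0b11111011 = 0b01001000.
P2: E(K, 0b10110011) = 0b11110000; 0b00111111 ⊕ 0b11110000 = 0b11001111.
P3: E(K, 0b00111111) = 0b01111100; 0b01100100 ⊕ 0b01111100 = 0b00011000.
P4: E(K, 0b01100100) = 0b10100001; 0b11101110 ⊕ 0b10100001 = 0b01001111.

P1 = 0b01001000, P2 = 0b11001111, P3 = 0b00011000, P4 = 0b01001111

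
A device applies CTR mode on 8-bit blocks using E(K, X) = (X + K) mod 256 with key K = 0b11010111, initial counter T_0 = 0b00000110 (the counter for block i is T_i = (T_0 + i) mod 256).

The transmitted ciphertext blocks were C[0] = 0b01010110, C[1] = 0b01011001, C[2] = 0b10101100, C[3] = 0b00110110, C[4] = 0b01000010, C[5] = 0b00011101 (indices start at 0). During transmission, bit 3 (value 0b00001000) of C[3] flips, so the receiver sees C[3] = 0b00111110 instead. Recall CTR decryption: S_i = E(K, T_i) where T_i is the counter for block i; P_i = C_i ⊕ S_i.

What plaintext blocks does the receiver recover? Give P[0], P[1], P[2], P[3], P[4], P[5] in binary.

P[0] = 0b10001011, P[1] = 0b10000111, P[2] = 0b01110011, P[3] = 0b11011110, P[4] = 0b10100011, P[5] = 0b11111111

Only C[3] changed, to 0b00111110. In CTR, a change in C_i flips the same bit in P_i only; the keystream is unaffected. Decrypting the received ciphertext:
P[0]: T = 0b00000110, S = E(K, T) = 0b11011101; 0b01010110 ⊕ 0b11011101 = 0b10001011.
P[1]: T = 0b00000111, S = E(K, T) = 0b11011110; 0b01011001 ⊕ 0b11011110 = 0b10000111.
P[2]: T = 0b00001000, S = E(K, T) = 0b11011111; 0b10101100 ⊕ 0b11011111 = 0b01110011.
P[3]: T = 0b00001001, S = E(K, T) = 0b11100000; 0b00111110 ⊕ 0b11100000 = 0b11011110.
P[4]: T = 0b00001010, S = E(K, T) = 0b11100001; 0b01000010 ⊕ 0b11100001 = 0b10100011.
P[5]: T = 0b00001011, S = E(K, T) = 0b11100010; 0b00011101 ⊕ 0b11100010 = 0b11111111.
Blocks that differ from the original plaintext: P[3].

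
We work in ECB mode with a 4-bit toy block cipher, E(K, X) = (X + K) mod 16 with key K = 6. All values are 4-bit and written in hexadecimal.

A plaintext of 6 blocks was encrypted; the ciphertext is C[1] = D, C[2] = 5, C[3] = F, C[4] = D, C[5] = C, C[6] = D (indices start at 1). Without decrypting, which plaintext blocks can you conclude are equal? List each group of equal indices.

P[1] = P[4] = P[6]

ECB encrypts each block independently with the same key, so equal ciphertext blocks imply equal plaintext blocks.
C[1] = C[4] = C[6] = D, so P[1] = P[4] = P[6].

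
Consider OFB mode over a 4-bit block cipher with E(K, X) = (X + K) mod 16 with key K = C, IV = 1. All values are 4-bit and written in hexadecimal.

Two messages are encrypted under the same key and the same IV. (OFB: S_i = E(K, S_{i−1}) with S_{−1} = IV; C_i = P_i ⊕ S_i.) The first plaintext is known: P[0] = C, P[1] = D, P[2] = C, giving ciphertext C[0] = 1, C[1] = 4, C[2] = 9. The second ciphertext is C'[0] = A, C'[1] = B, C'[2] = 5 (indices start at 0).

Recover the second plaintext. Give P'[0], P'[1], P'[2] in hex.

P'[0] = 7, P'[1] = 2, P'[2] = 0

In OFB with a reused IV, both messages share the same keystream S_i, so C_i ⊕ C'_i = P_i ⊕ P'_i and thus P'_i = P_i ⊕ C_i ⊕ C'_i.
P'[0]: C ⊕ 1 ⊕ A = 7.
P'[1]: D ⊕ 4 ⊕ B = 2.
P'[2]: C ⊕ 9 ⊕ 5 = 0.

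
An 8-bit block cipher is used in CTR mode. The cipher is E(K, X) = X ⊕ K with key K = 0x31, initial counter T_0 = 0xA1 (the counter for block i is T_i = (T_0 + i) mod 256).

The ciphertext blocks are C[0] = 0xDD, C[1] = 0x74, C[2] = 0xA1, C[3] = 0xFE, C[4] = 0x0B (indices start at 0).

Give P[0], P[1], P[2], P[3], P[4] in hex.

CTR decryption: S_i = E(K, T_i) where T_i is the counter for block i; P_i = C_i ⊕ S_i.
P[0]: T = 0xA1, S = E(K, T) = 0x90; 0xDD ⊕ 0x90 = 0x4D.
P[1]: T = 0xA2, S = E(K, T) = 0x93; 0x74 ⊕ 0x93 = 0xE7.
P[2]: T = 0xA3, S = E(K, T) = 0x92; 0xA1 ⊕ 0x92 = 0x33.
P[3]: T = 0xA4, S = E(K, T) = 0x95; 0xFE ⊕ 0x95 = 0x6B.
P[4]: T = 0xA5, S = E(K, T) = 0x94; 0x0B ⊕ 0x94 = 0x9F.

P[0] = 0x4D, P[1] = 0xE7, P[2] = 0x33, P[3] = 0x6B, P[4] = 0x9F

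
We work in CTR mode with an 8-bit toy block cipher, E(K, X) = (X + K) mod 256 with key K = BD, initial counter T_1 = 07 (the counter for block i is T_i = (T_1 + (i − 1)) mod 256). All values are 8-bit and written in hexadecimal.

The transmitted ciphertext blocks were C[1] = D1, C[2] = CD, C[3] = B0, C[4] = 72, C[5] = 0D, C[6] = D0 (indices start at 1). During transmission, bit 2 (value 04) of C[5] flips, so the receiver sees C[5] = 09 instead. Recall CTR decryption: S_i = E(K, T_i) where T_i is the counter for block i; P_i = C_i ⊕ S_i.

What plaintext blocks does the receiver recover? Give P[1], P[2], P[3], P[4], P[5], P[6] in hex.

Only C[5] changed, to 09. In CTR, a change in C_i flips the same bit in P_i only; the keystream is unaffected. Decrypting the received ciphertext:
P[1]: T = 07, S = E(K, T) = C4; D1 ⊕ C4 = 15.
P[2]: T = 08, S = E(K, T) = C5; CD ⊕ C5 = 08.
P[3]: T = 09, S = E(K, T) = C6; B0 ⊕ C6 = 76.
P[4]: T = 0A, S = E(K, T) = C7; 72 ⊕ C7 = B5.
P[5]: T = 0B, S = E(K, T) = C8; 09 ⊕ C8 = C1.
P[6]: T = 0C, S = E(K, T) = C9; D0 ⊕ C9 = 19.
Blocks that differ from the original plaintext: P[5].

P[1] = 15, P[2] = 08, P[3] = 76, P[4] = B5, P[5] = C1, P[6] = 19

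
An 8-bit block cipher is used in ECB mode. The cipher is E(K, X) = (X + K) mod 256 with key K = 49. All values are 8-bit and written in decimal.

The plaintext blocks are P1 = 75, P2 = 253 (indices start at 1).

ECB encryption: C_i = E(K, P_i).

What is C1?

C1 = 124

C1: E(K, 75) = 124.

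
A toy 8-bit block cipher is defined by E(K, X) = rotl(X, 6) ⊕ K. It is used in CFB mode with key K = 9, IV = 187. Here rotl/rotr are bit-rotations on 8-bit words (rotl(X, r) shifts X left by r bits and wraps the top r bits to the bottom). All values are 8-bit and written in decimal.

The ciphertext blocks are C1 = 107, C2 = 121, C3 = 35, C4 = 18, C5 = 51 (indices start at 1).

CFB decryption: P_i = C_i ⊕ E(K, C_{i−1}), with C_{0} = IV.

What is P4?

P4: E(K, 35) = 193; 18 ⊕ 193 = 211.

P4 = 211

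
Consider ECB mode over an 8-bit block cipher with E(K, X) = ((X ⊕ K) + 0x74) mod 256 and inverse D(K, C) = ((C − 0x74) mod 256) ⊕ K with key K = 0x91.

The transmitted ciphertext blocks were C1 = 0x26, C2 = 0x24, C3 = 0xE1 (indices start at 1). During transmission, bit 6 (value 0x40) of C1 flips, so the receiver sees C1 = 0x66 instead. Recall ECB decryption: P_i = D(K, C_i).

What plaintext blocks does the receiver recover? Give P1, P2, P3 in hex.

Only C1 changed, to 0x66. In ECB, a change in C_i affects only P_i. Decrypting the received ciphertext:
P1: D(K, 0x66) = 0x63.
P2: D(K, 0x24) = 0x21.
P3: D(K, 0xE1) = 0xFC.
Blocks that differ from the original plaintext: P1.

P1 = 0x63, P2 = 0x21, P3 = 0xFC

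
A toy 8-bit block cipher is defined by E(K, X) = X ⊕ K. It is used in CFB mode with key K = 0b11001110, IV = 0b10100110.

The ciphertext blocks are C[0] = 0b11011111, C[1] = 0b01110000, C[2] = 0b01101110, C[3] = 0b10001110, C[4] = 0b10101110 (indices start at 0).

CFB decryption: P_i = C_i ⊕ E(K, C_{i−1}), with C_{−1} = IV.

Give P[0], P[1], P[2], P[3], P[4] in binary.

P[0]: E(K, 0b10100110) = 0b01101000; 0b11011111 ⊕ 0b01101000 = 0b10110111.
P[1]: E(K, 0b11011111) = 0b00010001; 0b01110000 ⊕ 0b00010001 = 0b01100001.
P[2]: E(K, 0b01110000) = 0b10111110; 0b01101110 ⊕ 0b10111110 = 0b11010000.
P[3]: E(K, 0b01101110) = 0b10100000; 0b10001110 ⊕ 0b10100000 = 0b00101110.
P[4]: E(K, 0b10001110) = 0b01000000; 0b10101110 ⊕ 0b01000000 = 0b11101110.

P[0] = 0b10110111, P[1] = 0b01100001, P[2] = 0b11010000, P[3] = 0b00101110, P[4] = 0b11101110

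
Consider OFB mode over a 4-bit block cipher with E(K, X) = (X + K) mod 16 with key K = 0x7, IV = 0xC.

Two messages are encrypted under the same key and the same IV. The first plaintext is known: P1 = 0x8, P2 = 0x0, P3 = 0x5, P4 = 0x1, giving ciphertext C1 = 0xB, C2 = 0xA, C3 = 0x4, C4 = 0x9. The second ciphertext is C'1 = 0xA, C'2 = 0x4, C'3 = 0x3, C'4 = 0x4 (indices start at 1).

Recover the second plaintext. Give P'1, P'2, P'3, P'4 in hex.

P'1 = 0x9, P'2 = 0xE, P'3 = 0x2, P'4 = 0xC

In OFB with a reused IV, both messages share the same keystream S_i, so C_i ⊕ C'_i = P_i ⊕ P'_i and thus P'_i = P_i ⊕ C_i ⊕ C'_i.
P'1: 0x8 ⊕ 0xB ⊕ 0xA = 0x9.
P'2: 0x0 ⊕ 0xA ⊕ 0x4 = 0xE.
P'3: 0x5 ⊕ 0x4 ⊕ 0x3 = 0x2.
P'4: 0x1 ⊕ 0x9 ⊕ 0x4 = 0xC.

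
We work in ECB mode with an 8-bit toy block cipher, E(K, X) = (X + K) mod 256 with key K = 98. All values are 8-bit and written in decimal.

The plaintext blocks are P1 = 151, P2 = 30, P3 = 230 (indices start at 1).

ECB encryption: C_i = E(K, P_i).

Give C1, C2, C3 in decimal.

C1: E(K, 151) = 249.
C2: E(K, 30) = 128.
C3: E(K, 230) = 72.

C1 = 249, C2 = 128, C3 = 72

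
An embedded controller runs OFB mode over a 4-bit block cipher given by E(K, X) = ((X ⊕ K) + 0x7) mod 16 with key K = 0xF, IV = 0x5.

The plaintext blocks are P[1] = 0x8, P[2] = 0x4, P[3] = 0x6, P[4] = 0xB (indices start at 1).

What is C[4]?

C[4] = 0xE

OFB encryption: S_i = E(K, S_{i−1}) with S_{0} = IV; C_i = P_i ⊕ S_i.
C[1]: S = E(K, 0x5) = 0x1; 0x8 ⊕ 0x1 = 0x9.
C[2]: S = E(K, 0x1) = 0x5; 0x4 ⊕ 0x5 = 0x1.
C[3]: S = E(K, 0x5) = 0x1; 0x6 ⊕ 0x1 = 0x7.
C[4]: S = E(K, 0x1) = 0x5; 0xB ⊕ 0x5 = 0xE.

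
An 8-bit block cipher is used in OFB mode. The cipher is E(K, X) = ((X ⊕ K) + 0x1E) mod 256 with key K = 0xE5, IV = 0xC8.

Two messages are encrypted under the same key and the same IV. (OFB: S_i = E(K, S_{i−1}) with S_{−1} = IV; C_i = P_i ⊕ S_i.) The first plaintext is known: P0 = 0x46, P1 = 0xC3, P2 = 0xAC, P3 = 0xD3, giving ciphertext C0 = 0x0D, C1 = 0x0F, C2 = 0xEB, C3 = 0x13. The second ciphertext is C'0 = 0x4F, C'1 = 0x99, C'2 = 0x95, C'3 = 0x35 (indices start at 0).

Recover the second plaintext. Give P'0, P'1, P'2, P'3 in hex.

In OFB with a reused IV, both messages share the same keystream S_i, so C_i ⊕ C'_i = P_i ⊕ P'_i and thus P'_i = P_i ⊕ C_i ⊕ C'_i.
P'0: 0x46 ⊕ 0x0D ⊕ 0x4F = 0x04.
P'1: 0xC3 ⊕ 0x0F ⊕ 0x99 = 0x55.
P'2: 0xAC ⊕ 0xEB ⊕ 0x95 = 0xD2.
P'3: 0xD3 ⊕ 0x13 ⊕ 0x35 = 0xF5.

P'0 = 0x04, P'1 = 0x55, P'2 = 0xD2, P'3 = 0xF5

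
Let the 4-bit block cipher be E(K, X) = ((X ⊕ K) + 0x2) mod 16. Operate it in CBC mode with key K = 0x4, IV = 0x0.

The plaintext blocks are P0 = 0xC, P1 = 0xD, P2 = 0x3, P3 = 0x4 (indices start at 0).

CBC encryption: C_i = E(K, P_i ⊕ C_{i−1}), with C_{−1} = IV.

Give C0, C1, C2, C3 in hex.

C0 = 0xA, C1 = 0x5, C2 = 0x4, C3 = 0x6

C0: P0 ⊕ 0x0 = 0xC; E(K, 0xC) = 0xA.
C1: P1 ⊕ 0xA = 0x7; E(K, 0x7) = 0x5.
C2: P2 ⊕ 0x5 = 0x6; E(K, 0x6) = 0x4.
C3: P3 ⊕ 0x4 = 0x0; E(K, 0x0) = 0x6.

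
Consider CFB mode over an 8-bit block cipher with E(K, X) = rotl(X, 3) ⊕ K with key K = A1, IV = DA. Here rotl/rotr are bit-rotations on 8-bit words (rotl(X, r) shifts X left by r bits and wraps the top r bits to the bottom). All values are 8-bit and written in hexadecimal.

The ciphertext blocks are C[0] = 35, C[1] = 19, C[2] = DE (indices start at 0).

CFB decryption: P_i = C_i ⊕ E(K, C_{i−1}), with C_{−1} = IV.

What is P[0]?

P[0]: E(K, DA) = 77; 35 ⊕ 77 = 42.

P[0] = 42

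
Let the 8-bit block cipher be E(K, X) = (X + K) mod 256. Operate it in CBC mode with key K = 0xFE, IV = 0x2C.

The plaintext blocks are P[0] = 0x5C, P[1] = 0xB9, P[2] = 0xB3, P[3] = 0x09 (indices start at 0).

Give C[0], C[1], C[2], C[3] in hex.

C[0] = 0x6E, C[1] = 0xD5, C[2] = 0x64, C[3] = 0x6B

CBC encryption: C_i = E(K, P_i ⊕ C_{i−1}), with C_{−1} = IV.
C[0]: P[0] ⊕ 0x2C = 0x70; E(K, 0x70) = 0x6E.
C[1]: P[1] ⊕ 0x6E = 0xD7; E(K, 0xD7) = 0xD5.
C[2]: P[2] ⊕ 0xD5 = 0x66; E(K, 0x66) = 0x64.
C[3]: P[3] ⊕ 0x64 = 0x6D; E(K, 0x6D) = 0x6B.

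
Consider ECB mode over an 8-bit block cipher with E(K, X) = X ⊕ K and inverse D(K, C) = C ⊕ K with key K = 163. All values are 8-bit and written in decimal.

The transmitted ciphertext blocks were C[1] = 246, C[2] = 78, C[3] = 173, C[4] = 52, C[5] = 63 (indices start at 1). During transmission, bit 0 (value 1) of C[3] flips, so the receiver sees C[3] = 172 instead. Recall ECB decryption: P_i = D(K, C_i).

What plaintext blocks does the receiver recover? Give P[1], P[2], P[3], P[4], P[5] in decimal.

P[1] = 85, P[2] = 237, P[3] = 15, P[4] = 151, P[5] = 156

Only C[3] changed, to 172. In ECB, a change in C_i affects only P_i. Decrypting the received ciphertext:
P[1]: D(K, 246) = 85.
P[2]: D(K, 78) = 237.
P[3]: D(K, 172) = 15.
P[4]: D(K, 52) = 151.
P[5]: D(K, 63) = 156.
Blocks that differ from the original plaintext: P[3].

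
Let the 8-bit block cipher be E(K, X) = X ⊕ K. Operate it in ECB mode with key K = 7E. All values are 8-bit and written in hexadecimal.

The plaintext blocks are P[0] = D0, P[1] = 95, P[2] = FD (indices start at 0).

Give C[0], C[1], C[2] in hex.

ECB encryption: C_i = E(K, P_i).
C[0]: E(K, D0) = AE.
C[1]: E(K, 95) = EB.
C[2]: E(K, FD) = 83.

C[0] = AE, C[1] = EB, C[2] = 83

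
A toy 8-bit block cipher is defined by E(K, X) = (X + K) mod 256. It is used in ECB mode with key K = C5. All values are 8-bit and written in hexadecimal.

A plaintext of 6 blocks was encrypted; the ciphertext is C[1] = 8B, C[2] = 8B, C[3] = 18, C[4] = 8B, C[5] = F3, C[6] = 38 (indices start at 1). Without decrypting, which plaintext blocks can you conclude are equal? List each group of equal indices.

ECB encrypts each block independently with the same key, so equal ciphertext blocks imply equal plaintext blocks.
C[1] = C[2] = C[4] = 8B, so P[1] = P[2] = P[4].

P[1] = P[2] = P[4]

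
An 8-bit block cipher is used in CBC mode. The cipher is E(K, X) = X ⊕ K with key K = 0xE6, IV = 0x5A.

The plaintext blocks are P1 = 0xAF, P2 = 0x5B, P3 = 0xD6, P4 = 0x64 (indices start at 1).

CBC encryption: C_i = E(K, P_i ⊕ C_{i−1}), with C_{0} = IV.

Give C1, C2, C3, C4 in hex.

C1 = 0x13, C2 = 0xAE, C3 = 0x9E, C4 = 0x1C

C1: P1 ⊕ 0x5A = 0xF5; E(K, 0xF5) = 0x13.
C2: P2 ⊕ 0x13 = 0x48; E(K, 0x48) = 0xAE.
C3: P3 ⊕ 0xAE = 0x78; E(K, 0x78) = 0x9E.
C4: P4 ⊕ 0x9E = 0xFA; E(K, 0xFA) = 0x1C.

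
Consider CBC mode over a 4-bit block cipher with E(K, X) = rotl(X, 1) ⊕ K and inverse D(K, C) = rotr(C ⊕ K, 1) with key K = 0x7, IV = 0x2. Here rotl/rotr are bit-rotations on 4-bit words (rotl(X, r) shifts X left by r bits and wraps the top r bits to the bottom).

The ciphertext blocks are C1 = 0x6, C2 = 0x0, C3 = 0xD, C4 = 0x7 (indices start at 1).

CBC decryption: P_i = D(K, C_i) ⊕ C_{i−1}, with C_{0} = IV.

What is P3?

P3: D(K, 0xD) = 0x5; 0x5 ⊕ 0x0 = 0x5.

P3 = 0x5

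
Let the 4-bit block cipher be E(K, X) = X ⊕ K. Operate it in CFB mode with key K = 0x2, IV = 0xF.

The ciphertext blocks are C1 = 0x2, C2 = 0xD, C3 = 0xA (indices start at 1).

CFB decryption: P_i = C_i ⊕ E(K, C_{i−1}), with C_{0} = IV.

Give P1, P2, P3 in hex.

P1 = 0xF, P2 = 0xD, P3 = 0x5

P1: E(K, 0xF) = 0xD; 0x2 ⊕ 0xD = 0xF.
P2: E(K, 0x2) = 0x0; 0xD ⊕ 0x0 = 0xD.
P3: E(K, 0xD) = 0xF; 0xA ⊕ 0xF = 0x5.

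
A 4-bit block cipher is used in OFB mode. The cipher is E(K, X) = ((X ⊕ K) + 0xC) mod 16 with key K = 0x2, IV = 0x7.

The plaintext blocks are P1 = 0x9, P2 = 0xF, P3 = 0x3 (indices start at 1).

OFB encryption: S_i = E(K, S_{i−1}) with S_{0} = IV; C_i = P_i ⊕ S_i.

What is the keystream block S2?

0xF

C1: S = E(K, 0x7) = 0x1; 0x9 ⊕ 0x1 = 0x8.
C2: S = E(K, 0x1) = 0xF; 0xF ⊕ 0xF = 0x0.
So S2 = 0xF.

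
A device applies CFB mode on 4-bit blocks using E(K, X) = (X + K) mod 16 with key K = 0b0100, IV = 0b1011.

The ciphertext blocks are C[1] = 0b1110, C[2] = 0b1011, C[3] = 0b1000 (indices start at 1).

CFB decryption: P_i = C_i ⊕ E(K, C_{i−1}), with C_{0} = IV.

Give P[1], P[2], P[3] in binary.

P[1] = 0b0001, P[2] = 0b1001, P[3] = 0b0111

P[1]: E(K, 0b1011) = 0b1111; 0b1110 ⊕ 0b1111 = 0b0001.
P[2]: E(K, 0b1110) = 0b0010; 0b1011 ⊕ 0b0010 = 0b1001.
P[3]: E(K, 0b1011) = 0b1111; 0b1000 ⊕ 0b1111 = 0b0111.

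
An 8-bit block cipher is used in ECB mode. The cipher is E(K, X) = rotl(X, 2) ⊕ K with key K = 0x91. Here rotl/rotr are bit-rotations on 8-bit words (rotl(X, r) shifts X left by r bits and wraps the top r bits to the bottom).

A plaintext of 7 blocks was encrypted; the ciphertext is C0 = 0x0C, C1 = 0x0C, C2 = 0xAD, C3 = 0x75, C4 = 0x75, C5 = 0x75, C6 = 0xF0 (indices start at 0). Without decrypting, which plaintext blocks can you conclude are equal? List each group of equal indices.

P0 = P1; P3 = P4 = P5

ECB encrypts each block independently with the same key, so equal ciphertext blocks imply equal plaintext blocks.
C0 = C1 = 0x0C, so P0 = P1.
C3 = C4 = C5 = 0x75, so P3 = P4 = P5.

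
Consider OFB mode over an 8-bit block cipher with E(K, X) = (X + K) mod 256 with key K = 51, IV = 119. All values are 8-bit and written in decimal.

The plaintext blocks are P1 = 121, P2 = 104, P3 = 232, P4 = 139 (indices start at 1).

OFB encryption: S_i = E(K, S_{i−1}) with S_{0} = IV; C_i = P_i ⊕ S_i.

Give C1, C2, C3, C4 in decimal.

C1: S = E(K, 119) = 170; 121 ⊕ 170 = 211.
C2: S = E(K, 170) = 221; 104 ⊕ 221 = 181.
C3: S = E(K, 221) = 16; 232 ⊕ 16 = 248.
C4: S = E(K, 16) = 67; 139 ⊕ 67 = 200.

C1 = 211, C2 = 181, C3 = 248, C4 = 200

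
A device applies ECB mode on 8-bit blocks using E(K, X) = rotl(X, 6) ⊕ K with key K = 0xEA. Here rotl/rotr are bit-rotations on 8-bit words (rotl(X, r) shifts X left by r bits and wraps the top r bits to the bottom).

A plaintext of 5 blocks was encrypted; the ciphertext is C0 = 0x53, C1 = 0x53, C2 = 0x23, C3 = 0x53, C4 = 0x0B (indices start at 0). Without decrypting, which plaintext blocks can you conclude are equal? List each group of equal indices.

ECB encrypts each block independently with the same key, so equal ciphertext blocks imply equal plaintext blocks.
C0 = C1 = C3 = 0x53, so P0 = P1 = P3.

P0 = P1 = P3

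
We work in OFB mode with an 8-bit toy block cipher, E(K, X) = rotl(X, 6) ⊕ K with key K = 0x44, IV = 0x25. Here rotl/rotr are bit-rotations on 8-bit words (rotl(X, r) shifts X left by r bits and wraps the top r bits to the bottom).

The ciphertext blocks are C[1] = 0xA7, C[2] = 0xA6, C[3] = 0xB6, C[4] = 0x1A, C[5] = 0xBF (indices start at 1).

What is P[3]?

P[3] = 0x33

OFB decryption: S_i = E(K, S_{i−1}) with S_{0} = IV; P_i = C_i ⊕ S_i.
P[1]: S = E(K, 0x25) = 0x0D; 0xA7 ⊕ 0x0D = 0xAA.
P[2]: S = E(K, 0x0D) = 0x07; 0xA6 ⊕ 0x07 = 0xA1.
P[3]: S = E(K, 0x07) = 0x85; 0xB6 ⊕ 0x85 = 0x33.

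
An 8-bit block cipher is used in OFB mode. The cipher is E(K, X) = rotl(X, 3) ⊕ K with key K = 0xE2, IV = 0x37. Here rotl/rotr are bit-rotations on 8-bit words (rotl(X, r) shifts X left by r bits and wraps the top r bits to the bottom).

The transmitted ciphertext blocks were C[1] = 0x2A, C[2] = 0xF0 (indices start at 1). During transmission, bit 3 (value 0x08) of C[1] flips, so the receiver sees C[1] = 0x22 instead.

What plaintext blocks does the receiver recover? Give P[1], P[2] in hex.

P[1] = 0x79, P[2] = 0xC8

OFB decryption: S_i = E(K, S_{i−1}) with S_{0} = IV; P_i = C_i ⊕ S_i.
Only C[1] changed, to 0x22. In OFB, a change in C_i flips the same bit in P_i only; the keystream is unaffected. Decrypting the received ciphertext:
P[1]: S = E(K, 0x37) = 0x5B; 0x22 ⊕ 0x5B = 0x79.
P[2]: S = E(K, 0x5B) = 0x38; 0xF0 ⊕ 0x38 = 0xC8.
Blocks that differ from the original plaintext: P[1].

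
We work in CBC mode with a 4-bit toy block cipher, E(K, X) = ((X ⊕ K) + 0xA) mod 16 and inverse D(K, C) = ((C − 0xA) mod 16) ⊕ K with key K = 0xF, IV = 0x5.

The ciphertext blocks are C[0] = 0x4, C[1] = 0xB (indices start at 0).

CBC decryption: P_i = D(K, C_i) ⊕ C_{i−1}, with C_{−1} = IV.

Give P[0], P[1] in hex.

P[0]: D(K, 0x4) = 0x5; 0x5 ⊕ 0x5 = 0x0.
P[1]: D(K, 0xB) = 0xE; 0xE ⊕ 0x4 = 0xA.

P[0] = 0x0, P[1] = 0xA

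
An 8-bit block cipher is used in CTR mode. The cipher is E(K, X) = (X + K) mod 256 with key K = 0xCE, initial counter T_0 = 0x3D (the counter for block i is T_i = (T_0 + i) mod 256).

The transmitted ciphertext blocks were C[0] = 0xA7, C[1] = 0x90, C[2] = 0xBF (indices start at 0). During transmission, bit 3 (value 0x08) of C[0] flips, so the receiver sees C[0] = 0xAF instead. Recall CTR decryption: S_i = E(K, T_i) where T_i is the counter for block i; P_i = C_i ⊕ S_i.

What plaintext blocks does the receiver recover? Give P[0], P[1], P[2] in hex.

Only C[0] changed, to 0xAF. In CTR, a change in C_i flips the same bit in P_i only; the keystream is unaffected. Decrypting the received ciphertext:
P[0]: T = 0x3D, S = E(K, T) = 0x0B; 0xAF ⊕ 0x0B = 0xA4.
P[1]: T = 0x3E, S = E(K, T) = 0x0C; 0x90 ⊕ 0x0C = 0x9C.
P[2]: T = 0x3F, S = E(K, T) = 0x0D; 0xBF ⊕ 0x0D = 0xB2.
Blocks that differ from the original plaintext: P[0].

P[0] = 0xA4, P[1] = 0x9C, P[2] = 0xB2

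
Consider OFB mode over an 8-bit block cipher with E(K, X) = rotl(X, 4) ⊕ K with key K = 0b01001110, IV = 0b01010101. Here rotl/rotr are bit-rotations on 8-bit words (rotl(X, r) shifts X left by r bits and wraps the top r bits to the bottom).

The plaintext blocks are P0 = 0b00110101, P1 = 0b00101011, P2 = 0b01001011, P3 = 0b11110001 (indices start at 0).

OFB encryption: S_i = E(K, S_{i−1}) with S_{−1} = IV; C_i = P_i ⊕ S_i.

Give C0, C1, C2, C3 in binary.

C0: S = E(K, 0b01010101) = 0b00011011; 0b00110101 ⊕ 0b00011011 = 0b00101110.
C1: S = E(K, 0b00011011) = 0b11111111; 0b00101011 ⊕ 0b11111111 = 0b11010100.
C2: S = E(K, 0b11111111) = 0b10110001; 0b01001011 ⊕ 0b10110001 = 0b11111010.
C3: S = E(K, 0b10110001) = 0b01010101; 0b11110001 ⊕ 0b01010101 = 0b10100100.

C0 = 0b00101110, C1 = 0b11010100, C2 = 0b11111010, C3 = 0b10100100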